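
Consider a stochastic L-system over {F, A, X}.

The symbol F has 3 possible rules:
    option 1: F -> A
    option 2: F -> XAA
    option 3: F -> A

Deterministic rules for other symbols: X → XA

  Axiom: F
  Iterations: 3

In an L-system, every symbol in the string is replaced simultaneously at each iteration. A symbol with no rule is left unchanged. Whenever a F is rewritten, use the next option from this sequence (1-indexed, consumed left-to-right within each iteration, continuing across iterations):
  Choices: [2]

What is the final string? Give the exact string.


Answer: XAAAA

Derivation:
Step 0: F
Step 1: XAA  (used choices [2])
Step 2: XAAA  (used choices [])
Step 3: XAAAA  (used choices [])


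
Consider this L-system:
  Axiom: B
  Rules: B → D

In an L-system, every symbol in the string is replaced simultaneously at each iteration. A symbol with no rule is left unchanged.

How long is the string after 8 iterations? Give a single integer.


Step 0: length = 1
Step 1: length = 1
Step 2: length = 1
Step 3: length = 1
Step 4: length = 1
Step 5: length = 1
Step 6: length = 1
Step 7: length = 1
Step 8: length = 1

Answer: 1


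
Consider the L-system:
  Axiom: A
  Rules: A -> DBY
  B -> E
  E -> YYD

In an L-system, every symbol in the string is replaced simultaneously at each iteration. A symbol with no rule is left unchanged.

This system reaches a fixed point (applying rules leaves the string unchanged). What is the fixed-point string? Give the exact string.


Answer: DYYDY

Derivation:
Step 0: A
Step 1: DBY
Step 2: DEY
Step 3: DYYDY
Step 4: DYYDY  (unchanged — fixed point at step 3)


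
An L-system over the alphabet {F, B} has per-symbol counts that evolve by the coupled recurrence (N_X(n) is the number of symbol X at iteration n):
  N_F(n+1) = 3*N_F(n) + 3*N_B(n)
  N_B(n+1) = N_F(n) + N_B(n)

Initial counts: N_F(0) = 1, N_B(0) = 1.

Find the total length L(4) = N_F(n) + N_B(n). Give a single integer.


Answer: 512

Derivation:
Step 0: N_F=1, N_B=1, L=2
Step 1: N_F=6, N_B=2, L=8
Step 2: N_F=24, N_B=8, L=32
Step 3: N_F=96, N_B=32, L=128
Step 4: N_F=384, N_B=128, L=512


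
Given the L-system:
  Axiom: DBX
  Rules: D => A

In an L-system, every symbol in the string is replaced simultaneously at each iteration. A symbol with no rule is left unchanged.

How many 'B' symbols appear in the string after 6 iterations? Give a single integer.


Answer: 1

Derivation:
Step 0: DBX  (1 'B')
Step 1: ABX  (1 'B')
Step 2: ABX  (1 'B')
Step 3: ABX  (1 'B')
Step 4: ABX  (1 'B')
Step 5: ABX  (1 'B')
Step 6: ABX  (1 'B')


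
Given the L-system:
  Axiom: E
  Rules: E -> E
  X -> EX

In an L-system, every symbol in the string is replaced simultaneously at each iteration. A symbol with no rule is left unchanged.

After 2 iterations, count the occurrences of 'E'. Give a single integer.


Answer: 1

Derivation:
Step 0: E  (1 'E')
Step 1: E  (1 'E')
Step 2: E  (1 'E')


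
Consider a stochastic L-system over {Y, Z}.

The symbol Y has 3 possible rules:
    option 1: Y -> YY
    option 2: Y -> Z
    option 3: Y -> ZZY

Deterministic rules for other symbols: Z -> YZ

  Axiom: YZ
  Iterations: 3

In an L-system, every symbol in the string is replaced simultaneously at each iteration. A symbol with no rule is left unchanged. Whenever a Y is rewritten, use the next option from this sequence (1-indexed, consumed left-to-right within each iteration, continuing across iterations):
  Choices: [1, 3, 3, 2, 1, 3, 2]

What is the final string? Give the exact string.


Answer: YZYZYYYZYZZZYYZZYZ

Derivation:
Step 0: YZ
Step 1: YYYZ  (used choices [1])
Step 2: ZZYZZYZYZ  (used choices [3, 3, 2])
Step 3: YZYZYYYZYZZZYYZZYZ  (used choices [1, 3, 2])


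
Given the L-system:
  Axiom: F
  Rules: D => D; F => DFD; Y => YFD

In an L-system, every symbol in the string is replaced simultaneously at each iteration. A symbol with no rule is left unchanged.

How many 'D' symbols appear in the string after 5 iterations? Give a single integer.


Step 0: F  (0 'D')
Step 1: DFD  (2 'D')
Step 2: DDFDD  (4 'D')
Step 3: DDDFDDD  (6 'D')
Step 4: DDDDFDDDD  (8 'D')
Step 5: DDDDDFDDDDD  (10 'D')

Answer: 10


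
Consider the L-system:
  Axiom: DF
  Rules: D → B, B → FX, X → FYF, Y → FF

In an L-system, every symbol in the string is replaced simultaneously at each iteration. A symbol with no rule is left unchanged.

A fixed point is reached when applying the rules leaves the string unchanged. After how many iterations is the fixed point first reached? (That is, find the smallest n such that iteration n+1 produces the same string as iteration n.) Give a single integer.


Step 0: DF
Step 1: BF
Step 2: FXF
Step 3: FFYFF
Step 4: FFFFFF
Step 5: FFFFFF  (unchanged — fixed point at step 4)

Answer: 4


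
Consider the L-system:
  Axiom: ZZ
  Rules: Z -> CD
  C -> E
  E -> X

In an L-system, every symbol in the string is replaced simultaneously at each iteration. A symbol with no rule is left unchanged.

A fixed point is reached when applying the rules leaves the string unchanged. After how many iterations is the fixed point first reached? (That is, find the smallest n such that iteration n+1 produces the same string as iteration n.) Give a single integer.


Step 0: ZZ
Step 1: CDCD
Step 2: EDED
Step 3: XDXD
Step 4: XDXD  (unchanged — fixed point at step 3)

Answer: 3


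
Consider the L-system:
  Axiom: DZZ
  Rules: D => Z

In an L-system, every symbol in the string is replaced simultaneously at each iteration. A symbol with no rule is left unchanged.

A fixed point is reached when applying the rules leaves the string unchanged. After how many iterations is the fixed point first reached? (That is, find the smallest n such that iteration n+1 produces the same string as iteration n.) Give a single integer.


Step 0: DZZ
Step 1: ZZZ
Step 2: ZZZ  (unchanged — fixed point at step 1)

Answer: 1


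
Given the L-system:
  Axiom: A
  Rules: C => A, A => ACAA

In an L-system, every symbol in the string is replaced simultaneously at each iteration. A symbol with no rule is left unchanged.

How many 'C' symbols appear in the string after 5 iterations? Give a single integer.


Step 0: A  (0 'C')
Step 1: ACAA  (1 'C')
Step 2: ACAAAACAAACAA  (3 'C')
Step 3: ACAAAACAAACAAACAAACAAAACAAACAAACAAAACAAACAA  (10 'C')
Step 4: ACAAAACAAACAAACAAACAAAACAAACAAACAAAACAAACAAACAAAACAAACAAACAAAACAAACAAACAAACAAAACAAACAAACAAAACAAACAAACAAAACAAACAAACAAACAAAACAAACAAACAAAACAAACAA  (33 'C')
Step 5: ACAAAACAAACAAACAAACAAAACAAACAAACAAAACAAACAAACAAAACAAACAAACAAAACAAACAAACAAACAAAACAAACAAACAAAACAAACAAACAAAACAAACAAACAAACAAAACAAACAAACAAAACAAACAAACAAAACAAACAAACAAACAAAACAAACAAACAAAACAAACAAACAAAACAAACAAACAAACAAAACAAACAAACAAAACAAACAAACAAAACAAACAAACAAAACAAACAAACAAACAAAACAAACAAACAAAACAAACAAACAAAACAAACAAACAAACAAAACAAACAAACAAAACAAACAAACAAAACAAACAAACAAACAAAACAAACAAACAAAACAAACAAACAAAACAAACAAACAAAACAAACAAACAAACAAAACAAACAAACAAAACAAACAAACAAAACAAACAAACAAACAAAACAAACAAACAAAACAAACAA  (109 'C')

Answer: 109


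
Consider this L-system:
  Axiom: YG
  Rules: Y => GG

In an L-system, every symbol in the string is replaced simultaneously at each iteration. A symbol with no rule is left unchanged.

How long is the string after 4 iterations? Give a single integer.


Step 0: length = 2
Step 1: length = 3
Step 2: length = 3
Step 3: length = 3
Step 4: length = 3

Answer: 3


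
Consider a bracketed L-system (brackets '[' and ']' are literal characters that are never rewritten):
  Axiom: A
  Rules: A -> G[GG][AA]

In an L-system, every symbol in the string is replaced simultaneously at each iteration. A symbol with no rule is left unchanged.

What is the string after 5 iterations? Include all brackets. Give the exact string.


Step 0: A
Step 1: G[GG][AA]
Step 2: G[GG][G[GG][AA]G[GG][AA]]
Step 3: G[GG][G[GG][G[GG][AA]G[GG][AA]]G[GG][G[GG][AA]G[GG][AA]]]
Step 4: G[GG][G[GG][G[GG][G[GG][AA]G[GG][AA]]G[GG][G[GG][AA]G[GG][AA]]]G[GG][G[GG][G[GG][AA]G[GG][AA]]G[GG][G[GG][AA]G[GG][AA]]]]
Step 5: G[GG][G[GG][G[GG][G[GG][G[GG][AA]G[GG][AA]]G[GG][G[GG][AA]G[GG][AA]]]G[GG][G[GG][G[GG][AA]G[GG][AA]]G[GG][G[GG][AA]G[GG][AA]]]]G[GG][G[GG][G[GG][G[GG][AA]G[GG][AA]]G[GG][G[GG][AA]G[GG][AA]]]G[GG][G[GG][G[GG][AA]G[GG][AA]]G[GG][G[GG][AA]G[GG][AA]]]]]

Answer: G[GG][G[GG][G[GG][G[GG][G[GG][AA]G[GG][AA]]G[GG][G[GG][AA]G[GG][AA]]]G[GG][G[GG][G[GG][AA]G[GG][AA]]G[GG][G[GG][AA]G[GG][AA]]]]G[GG][G[GG][G[GG][G[GG][AA]G[GG][AA]]G[GG][G[GG][AA]G[GG][AA]]]G[GG][G[GG][G[GG][AA]G[GG][AA]]G[GG][G[GG][AA]G[GG][AA]]]]]


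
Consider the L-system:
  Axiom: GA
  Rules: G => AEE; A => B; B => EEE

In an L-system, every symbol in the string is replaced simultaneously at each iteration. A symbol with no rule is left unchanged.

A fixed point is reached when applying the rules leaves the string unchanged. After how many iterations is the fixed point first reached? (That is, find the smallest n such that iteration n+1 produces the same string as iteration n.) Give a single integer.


Answer: 3

Derivation:
Step 0: GA
Step 1: AEEB
Step 2: BEEEEE
Step 3: EEEEEEEE
Step 4: EEEEEEEE  (unchanged — fixed point at step 3)


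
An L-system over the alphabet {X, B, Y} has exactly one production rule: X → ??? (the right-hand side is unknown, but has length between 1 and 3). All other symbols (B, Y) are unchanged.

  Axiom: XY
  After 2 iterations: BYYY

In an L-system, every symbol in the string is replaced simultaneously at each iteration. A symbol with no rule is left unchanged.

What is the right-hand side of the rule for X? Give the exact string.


Answer: BYY

Derivation:
Trying X → BYY:
  Step 0: XY
  Step 1: BYYY
  Step 2: BYYY
Matches the given result.


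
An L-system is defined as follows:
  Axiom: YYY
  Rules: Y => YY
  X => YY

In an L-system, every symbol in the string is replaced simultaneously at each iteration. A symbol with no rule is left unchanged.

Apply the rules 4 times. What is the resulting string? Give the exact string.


Answer: YYYYYYYYYYYYYYYYYYYYYYYYYYYYYYYYYYYYYYYYYYYYYYYY

Derivation:
Step 0: YYY
Step 1: YYYYYY
Step 2: YYYYYYYYYYYY
Step 3: YYYYYYYYYYYYYYYYYYYYYYYY
Step 4: YYYYYYYYYYYYYYYYYYYYYYYYYYYYYYYYYYYYYYYYYYYYYYYY


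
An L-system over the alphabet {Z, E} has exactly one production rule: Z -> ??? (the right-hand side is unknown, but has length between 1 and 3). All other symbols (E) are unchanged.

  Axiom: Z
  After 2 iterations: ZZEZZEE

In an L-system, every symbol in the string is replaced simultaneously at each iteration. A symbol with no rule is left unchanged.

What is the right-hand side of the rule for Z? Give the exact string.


Trying Z -> ZZE:
  Step 0: Z
  Step 1: ZZE
  Step 2: ZZEZZEE
Matches the given result.

Answer: ZZE


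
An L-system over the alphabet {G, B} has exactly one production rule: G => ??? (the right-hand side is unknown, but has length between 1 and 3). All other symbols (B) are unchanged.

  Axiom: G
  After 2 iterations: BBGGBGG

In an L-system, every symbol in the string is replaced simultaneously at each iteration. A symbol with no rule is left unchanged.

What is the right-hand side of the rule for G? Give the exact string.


Answer: BGG

Derivation:
Trying G => BGG:
  Step 0: G
  Step 1: BGG
  Step 2: BBGGBGG
Matches the given result.


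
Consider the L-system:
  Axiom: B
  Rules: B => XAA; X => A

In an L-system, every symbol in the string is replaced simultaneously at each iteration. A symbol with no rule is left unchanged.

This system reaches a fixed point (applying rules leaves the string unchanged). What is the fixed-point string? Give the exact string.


Answer: AAA

Derivation:
Step 0: B
Step 1: XAA
Step 2: AAA
Step 3: AAA  (unchanged — fixed point at step 2)


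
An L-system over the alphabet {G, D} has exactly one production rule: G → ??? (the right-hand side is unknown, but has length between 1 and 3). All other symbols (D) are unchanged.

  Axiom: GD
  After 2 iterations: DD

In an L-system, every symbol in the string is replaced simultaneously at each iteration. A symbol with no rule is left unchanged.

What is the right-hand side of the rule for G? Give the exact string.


Trying G → D:
  Step 0: GD
  Step 1: DD
  Step 2: DD
Matches the given result.

Answer: D


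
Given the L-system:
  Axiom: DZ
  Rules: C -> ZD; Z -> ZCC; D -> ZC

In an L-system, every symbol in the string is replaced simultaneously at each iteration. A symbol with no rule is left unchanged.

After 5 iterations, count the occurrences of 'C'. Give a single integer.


Step 0: DZ  (0 'C')
Step 1: ZCZCC  (3 'C')
Step 2: ZCCZDZCCZDZD  (4 'C')
Step 3: ZCCZDZDZCCZCZCCZDZDZCCZCZCCZC  (13 'C')
Step 4: ZCCZDZDZCCZCZCCZCZCCZDZDZCCZDZCCZDZDZCCZCZCCZCZCCZDZDZCCZDZCCZDZDZCCZD  (28 'C')
Step 5: ZCCZDZDZCCZCZCCZCZCCZDZDZCCZDZCCZDZDZCCZDZCCZDZDZCCZCZCCZCZCCZDZDZCCZCZCCZDZDZCCZCZCCZCZCCZDZDZCCZDZCCZDZDZCCZDZCCZDZDZCCZCZCCZCZCCZDZDZCCZCZCCZDZDZCCZCZCCZCZCCZDZDZCCZC  (71 'C')

Answer: 71


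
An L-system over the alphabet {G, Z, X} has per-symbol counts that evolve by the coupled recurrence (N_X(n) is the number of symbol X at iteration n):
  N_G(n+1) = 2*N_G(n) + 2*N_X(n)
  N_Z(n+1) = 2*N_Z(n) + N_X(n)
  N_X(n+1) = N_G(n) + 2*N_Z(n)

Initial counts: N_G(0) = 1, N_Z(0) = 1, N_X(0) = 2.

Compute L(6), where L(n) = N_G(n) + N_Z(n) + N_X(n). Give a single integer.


Answer: 4800

Derivation:
Step 0: N_G=1, N_Z=1, N_X=2, L=4
Step 1: N_G=6, N_Z=4, N_X=3, L=13
Step 2: N_G=18, N_Z=11, N_X=14, L=43
Step 3: N_G=64, N_Z=36, N_X=40, L=140
Step 4: N_G=208, N_Z=112, N_X=136, L=456
Step 5: N_G=688, N_Z=360, N_X=432, L=1480
Step 6: N_G=2240, N_Z=1152, N_X=1408, L=4800


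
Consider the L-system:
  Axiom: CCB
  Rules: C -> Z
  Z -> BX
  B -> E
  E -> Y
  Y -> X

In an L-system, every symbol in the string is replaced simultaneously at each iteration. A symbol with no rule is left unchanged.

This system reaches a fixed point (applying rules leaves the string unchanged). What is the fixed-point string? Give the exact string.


Step 0: CCB
Step 1: ZZE
Step 2: BXBXY
Step 3: EXEXX
Step 4: YXYXX
Step 5: XXXXX
Step 6: XXXXX  (unchanged — fixed point at step 5)

Answer: XXXXX


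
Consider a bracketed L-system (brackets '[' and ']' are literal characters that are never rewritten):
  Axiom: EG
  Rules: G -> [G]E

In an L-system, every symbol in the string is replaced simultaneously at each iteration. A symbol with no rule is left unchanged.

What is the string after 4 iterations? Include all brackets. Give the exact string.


Answer: E[[[[G]E]E]E]E

Derivation:
Step 0: EG
Step 1: E[G]E
Step 2: E[[G]E]E
Step 3: E[[[G]E]E]E
Step 4: E[[[[G]E]E]E]E


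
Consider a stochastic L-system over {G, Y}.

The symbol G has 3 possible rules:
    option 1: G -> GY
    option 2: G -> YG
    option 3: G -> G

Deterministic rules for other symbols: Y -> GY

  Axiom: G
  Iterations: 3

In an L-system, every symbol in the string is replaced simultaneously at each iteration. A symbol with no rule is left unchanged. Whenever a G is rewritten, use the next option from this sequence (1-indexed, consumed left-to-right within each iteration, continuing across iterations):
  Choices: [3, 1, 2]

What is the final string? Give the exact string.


Step 0: G
Step 1: G  (used choices [3])
Step 2: GY  (used choices [1])
Step 3: YGGY  (used choices [2])

Answer: YGGY


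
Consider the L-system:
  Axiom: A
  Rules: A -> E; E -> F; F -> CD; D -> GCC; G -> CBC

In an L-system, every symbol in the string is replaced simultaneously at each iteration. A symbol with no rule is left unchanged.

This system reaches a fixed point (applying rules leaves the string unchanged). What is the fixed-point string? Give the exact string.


Answer: CCBCCC

Derivation:
Step 0: A
Step 1: E
Step 2: F
Step 3: CD
Step 4: CGCC
Step 5: CCBCCC
Step 6: CCBCCC  (unchanged — fixed point at step 5)


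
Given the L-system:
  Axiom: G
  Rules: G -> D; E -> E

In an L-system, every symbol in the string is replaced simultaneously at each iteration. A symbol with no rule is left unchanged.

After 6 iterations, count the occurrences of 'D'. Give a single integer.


Step 0: G  (0 'D')
Step 1: D  (1 'D')
Step 2: D  (1 'D')
Step 3: D  (1 'D')
Step 4: D  (1 'D')
Step 5: D  (1 'D')
Step 6: D  (1 'D')

Answer: 1


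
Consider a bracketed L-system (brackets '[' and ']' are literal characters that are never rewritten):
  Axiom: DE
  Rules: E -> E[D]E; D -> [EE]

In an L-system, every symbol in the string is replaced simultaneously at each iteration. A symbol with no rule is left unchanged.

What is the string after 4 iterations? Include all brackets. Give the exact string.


Step 0: DE
Step 1: [EE]E[D]E
Step 2: [E[D]EE[D]E]E[D]E[[EE]]E[D]E
Step 3: [E[D]E[[EE]]E[D]EE[D]E[[EE]]E[D]E]E[D]E[[EE]]E[D]E[[E[D]EE[D]E]]E[D]E[[EE]]E[D]E
Step 4: [E[D]E[[EE]]E[D]E[[E[D]EE[D]E]]E[D]E[[EE]]E[D]EE[D]E[[EE]]E[D]E[[E[D]EE[D]E]]E[D]E[[EE]]E[D]E]E[D]E[[EE]]E[D]E[[E[D]EE[D]E]]E[D]E[[EE]]E[D]E[[E[D]E[[EE]]E[D]EE[D]E[[EE]]E[D]E]]E[D]E[[EE]]E[D]E[[E[D]EE[D]E]]E[D]E[[EE]]E[D]E

Answer: [E[D]E[[EE]]E[D]E[[E[D]EE[D]E]]E[D]E[[EE]]E[D]EE[D]E[[EE]]E[D]E[[E[D]EE[D]E]]E[D]E[[EE]]E[D]E]E[D]E[[EE]]E[D]E[[E[D]EE[D]E]]E[D]E[[EE]]E[D]E[[E[D]E[[EE]]E[D]EE[D]E[[EE]]E[D]E]]E[D]E[[EE]]E[D]E[[E[D]EE[D]E]]E[D]E[[EE]]E[D]E


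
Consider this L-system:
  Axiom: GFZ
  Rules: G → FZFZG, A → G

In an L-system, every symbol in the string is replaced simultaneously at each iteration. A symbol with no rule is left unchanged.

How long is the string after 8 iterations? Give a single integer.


Answer: 35

Derivation:
Step 0: length = 3
Step 1: length = 7
Step 2: length = 11
Step 3: length = 15
Step 4: length = 19
Step 5: length = 23
Step 6: length = 27
Step 7: length = 31
Step 8: length = 35


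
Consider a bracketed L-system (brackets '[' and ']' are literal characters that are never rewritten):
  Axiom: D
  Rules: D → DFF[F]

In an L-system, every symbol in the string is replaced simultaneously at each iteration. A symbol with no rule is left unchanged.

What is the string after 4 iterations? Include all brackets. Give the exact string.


Answer: DFF[F]FF[F]FF[F]FF[F]

Derivation:
Step 0: D
Step 1: DFF[F]
Step 2: DFF[F]FF[F]
Step 3: DFF[F]FF[F]FF[F]
Step 4: DFF[F]FF[F]FF[F]FF[F]


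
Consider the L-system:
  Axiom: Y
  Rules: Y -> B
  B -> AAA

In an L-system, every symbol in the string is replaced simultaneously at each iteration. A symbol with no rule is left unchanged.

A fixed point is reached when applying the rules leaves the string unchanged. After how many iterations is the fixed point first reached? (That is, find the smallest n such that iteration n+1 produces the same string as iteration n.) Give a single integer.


Step 0: Y
Step 1: B
Step 2: AAA
Step 3: AAA  (unchanged — fixed point at step 2)

Answer: 2


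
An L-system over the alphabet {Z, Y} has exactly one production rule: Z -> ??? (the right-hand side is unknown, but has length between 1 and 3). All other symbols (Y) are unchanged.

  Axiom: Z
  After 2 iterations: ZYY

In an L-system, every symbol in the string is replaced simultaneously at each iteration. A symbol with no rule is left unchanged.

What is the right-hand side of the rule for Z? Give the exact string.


Trying Z -> ZY:
  Step 0: Z
  Step 1: ZY
  Step 2: ZYY
Matches the given result.

Answer: ZY


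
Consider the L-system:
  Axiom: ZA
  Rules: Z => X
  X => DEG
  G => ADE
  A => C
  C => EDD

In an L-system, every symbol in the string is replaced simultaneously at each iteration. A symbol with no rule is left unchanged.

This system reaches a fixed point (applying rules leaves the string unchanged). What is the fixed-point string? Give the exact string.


Answer: DEEDDDEEDD

Derivation:
Step 0: ZA
Step 1: XC
Step 2: DEGEDD
Step 3: DEADEEDD
Step 4: DECDEEDD
Step 5: DEEDDDEEDD
Step 6: DEEDDDEEDD  (unchanged — fixed point at step 5)


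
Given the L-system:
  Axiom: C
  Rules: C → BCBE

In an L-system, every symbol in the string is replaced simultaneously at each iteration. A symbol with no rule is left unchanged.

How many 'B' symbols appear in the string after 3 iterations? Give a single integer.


Step 0: C  (0 'B')
Step 1: BCBE  (2 'B')
Step 2: BBCBEBE  (4 'B')
Step 3: BBBCBEBEBE  (6 'B')

Answer: 6


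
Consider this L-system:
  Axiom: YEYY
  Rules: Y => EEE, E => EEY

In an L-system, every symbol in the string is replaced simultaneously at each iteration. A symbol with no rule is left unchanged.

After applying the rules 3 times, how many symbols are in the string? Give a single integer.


Step 0: length = 4
Step 1: length = 12
Step 2: length = 36
Step 3: length = 108

Answer: 108


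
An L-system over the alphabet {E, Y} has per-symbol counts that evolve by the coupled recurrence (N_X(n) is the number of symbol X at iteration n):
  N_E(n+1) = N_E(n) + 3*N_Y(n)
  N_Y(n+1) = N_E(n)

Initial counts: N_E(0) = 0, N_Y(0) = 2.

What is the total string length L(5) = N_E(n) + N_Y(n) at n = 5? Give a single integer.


Step 0: N_E=0, N_Y=2, L=2
Step 1: N_E=6, N_Y=0, L=6
Step 2: N_E=6, N_Y=6, L=12
Step 3: N_E=24, N_Y=6, L=30
Step 4: N_E=42, N_Y=24, L=66
Step 5: N_E=114, N_Y=42, L=156

Answer: 156


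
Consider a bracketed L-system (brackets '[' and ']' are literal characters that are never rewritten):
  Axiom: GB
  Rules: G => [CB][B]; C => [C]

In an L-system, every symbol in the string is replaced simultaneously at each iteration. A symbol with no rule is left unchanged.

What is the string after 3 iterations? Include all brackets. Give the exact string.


Step 0: GB
Step 1: [CB][B]B
Step 2: [[C]B][B]B
Step 3: [[[C]]B][B]B

Answer: [[[C]]B][B]B


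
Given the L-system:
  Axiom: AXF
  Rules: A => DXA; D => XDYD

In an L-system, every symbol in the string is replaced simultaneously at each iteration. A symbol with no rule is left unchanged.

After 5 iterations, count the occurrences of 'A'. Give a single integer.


Step 0: AXF  (1 'A')
Step 1: DXAXF  (1 'A')
Step 2: XDYDXDXAXF  (1 'A')
Step 3: XXDYDYXDYDXXDYDXDXAXF  (1 'A')
Step 4: XXXDYDYXDYDYXXDYDYXDYDXXXDYDYXDYDXXDYDXDXAXF  (1 'A')
Step 5: XXXXDYDYXDYDYXXDYDYXDYDYXXXDYDYXDYDYXXDYDYXDYDXXXXDYDYXDYDYXXDYDYXDYDXXXDYDYXDYDXXDYDXDXAXF  (1 'A')

Answer: 1


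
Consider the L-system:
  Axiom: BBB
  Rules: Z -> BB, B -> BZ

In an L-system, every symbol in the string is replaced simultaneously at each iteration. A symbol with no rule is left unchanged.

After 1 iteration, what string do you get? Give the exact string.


Answer: BZBZBZ

Derivation:
Step 0: BBB
Step 1: BZBZBZ


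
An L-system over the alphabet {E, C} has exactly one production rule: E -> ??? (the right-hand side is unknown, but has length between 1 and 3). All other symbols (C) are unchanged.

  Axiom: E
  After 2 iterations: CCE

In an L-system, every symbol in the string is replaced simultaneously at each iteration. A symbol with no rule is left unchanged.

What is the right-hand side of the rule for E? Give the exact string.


Trying E -> CE:
  Step 0: E
  Step 1: CE
  Step 2: CCE
Matches the given result.

Answer: CE


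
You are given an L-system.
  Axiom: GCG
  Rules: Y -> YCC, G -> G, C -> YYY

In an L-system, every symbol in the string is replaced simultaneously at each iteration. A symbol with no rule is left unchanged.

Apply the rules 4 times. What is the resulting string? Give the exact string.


Answer: GYCCYYYYYYYCCYCCYCCYCCYCCYCCYCCYYYYYYYCCYCCYCCYCCYCCYCCYCCYYYYYYYCCYCCYCCYCCYCCYCCG

Derivation:
Step 0: GCG
Step 1: GYYYG
Step 2: GYCCYCCYCCG
Step 3: GYCCYYYYYYYCCYYYYYYYCCYYYYYYG
Step 4: GYCCYYYYYYYCCYCCYCCYCCYCCYCCYCCYYYYYYYCCYCCYCCYCCYCCYCCYCCYYYYYYYCCYCCYCCYCCYCCYCCG


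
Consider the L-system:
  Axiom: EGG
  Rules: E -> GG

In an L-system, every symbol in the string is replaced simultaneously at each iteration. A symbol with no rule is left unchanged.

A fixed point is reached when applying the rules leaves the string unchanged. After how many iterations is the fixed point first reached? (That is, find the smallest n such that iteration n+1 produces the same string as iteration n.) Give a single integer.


Step 0: EGG
Step 1: GGGG
Step 2: GGGG  (unchanged — fixed point at step 1)

Answer: 1


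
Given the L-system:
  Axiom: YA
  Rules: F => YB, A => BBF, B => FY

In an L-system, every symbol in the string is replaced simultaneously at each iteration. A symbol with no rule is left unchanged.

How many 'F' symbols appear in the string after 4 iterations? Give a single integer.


Step 0: YA  (0 'F')
Step 1: YBBF  (1 'F')
Step 2: YFYFYYB  (2 'F')
Step 3: YYBYYBYYFY  (1 'F')
Step 4: YYFYYYFYYYYBY  (2 'F')

Answer: 2


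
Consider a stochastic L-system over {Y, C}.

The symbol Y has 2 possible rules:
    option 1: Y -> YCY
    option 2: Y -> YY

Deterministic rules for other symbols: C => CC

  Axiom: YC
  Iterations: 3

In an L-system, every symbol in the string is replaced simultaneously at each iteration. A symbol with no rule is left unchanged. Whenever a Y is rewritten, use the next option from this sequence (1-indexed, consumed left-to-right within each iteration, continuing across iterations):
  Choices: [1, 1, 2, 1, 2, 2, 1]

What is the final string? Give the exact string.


Step 0: YC
Step 1: YCYCC  (used choices [1])
Step 2: YCYCCYYCCCC  (used choices [1, 2])
Step 3: YCYCCYYCCCCYYYCYCCCCCCCC  (used choices [1, 2, 2, 1])

Answer: YCYCCYYCCCCYYYCYCCCCCCCC


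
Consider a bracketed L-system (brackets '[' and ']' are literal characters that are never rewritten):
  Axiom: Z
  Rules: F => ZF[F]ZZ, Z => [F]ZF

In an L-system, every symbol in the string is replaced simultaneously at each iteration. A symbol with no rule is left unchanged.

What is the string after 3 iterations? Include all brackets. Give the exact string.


Answer: [[F]ZFZF[F]ZZ[ZF[F]ZZ][F]ZF[F]ZF][ZF[F]ZZ][F]ZFZF[F]ZZ[F]ZFZF[F]ZZ[ZF[F]ZZ][F]ZF[F]ZF

Derivation:
Step 0: Z
Step 1: [F]ZF
Step 2: [ZF[F]ZZ][F]ZFZF[F]ZZ
Step 3: [[F]ZFZF[F]ZZ[ZF[F]ZZ][F]ZF[F]ZF][ZF[F]ZZ][F]ZFZF[F]ZZ[F]ZFZF[F]ZZ[ZF[F]ZZ][F]ZF[F]ZF


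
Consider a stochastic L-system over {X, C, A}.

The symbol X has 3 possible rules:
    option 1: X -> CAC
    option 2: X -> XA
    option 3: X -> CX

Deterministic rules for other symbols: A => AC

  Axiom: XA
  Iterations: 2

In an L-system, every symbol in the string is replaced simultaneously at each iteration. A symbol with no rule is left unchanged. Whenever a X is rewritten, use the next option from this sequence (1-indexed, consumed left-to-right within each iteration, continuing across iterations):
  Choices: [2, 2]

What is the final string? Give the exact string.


Step 0: XA
Step 1: XAAC  (used choices [2])
Step 2: XAACACC  (used choices [2])

Answer: XAACACC


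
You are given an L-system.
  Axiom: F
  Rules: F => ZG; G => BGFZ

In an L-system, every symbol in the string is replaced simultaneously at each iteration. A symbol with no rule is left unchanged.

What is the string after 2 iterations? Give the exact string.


Step 0: F
Step 1: ZG
Step 2: ZBGFZ

Answer: ZBGFZ


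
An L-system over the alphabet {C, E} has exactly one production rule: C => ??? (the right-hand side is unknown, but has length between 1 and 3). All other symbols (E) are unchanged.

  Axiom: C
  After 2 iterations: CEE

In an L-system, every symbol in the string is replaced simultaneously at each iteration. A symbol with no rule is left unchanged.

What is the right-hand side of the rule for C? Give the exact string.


Trying C => CE:
  Step 0: C
  Step 1: CE
  Step 2: CEE
Matches the given result.

Answer: CE


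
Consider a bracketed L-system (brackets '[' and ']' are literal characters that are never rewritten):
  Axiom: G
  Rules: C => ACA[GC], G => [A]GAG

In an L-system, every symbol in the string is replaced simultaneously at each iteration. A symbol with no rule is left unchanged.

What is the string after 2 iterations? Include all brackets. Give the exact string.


Step 0: G
Step 1: [A]GAG
Step 2: [A][A]GAGA[A]GAG

Answer: [A][A]GAGA[A]GAG


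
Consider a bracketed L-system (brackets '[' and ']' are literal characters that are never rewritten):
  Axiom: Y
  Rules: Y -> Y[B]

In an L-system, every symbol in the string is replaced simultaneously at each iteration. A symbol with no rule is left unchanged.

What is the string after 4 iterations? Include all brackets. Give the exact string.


Answer: Y[B][B][B][B]

Derivation:
Step 0: Y
Step 1: Y[B]
Step 2: Y[B][B]
Step 3: Y[B][B][B]
Step 4: Y[B][B][B][B]


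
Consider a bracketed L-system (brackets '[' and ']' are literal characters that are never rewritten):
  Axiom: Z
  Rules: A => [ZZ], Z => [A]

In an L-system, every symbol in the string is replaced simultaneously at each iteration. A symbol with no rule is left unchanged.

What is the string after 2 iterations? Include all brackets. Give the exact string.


Step 0: Z
Step 1: [A]
Step 2: [[ZZ]]

Answer: [[ZZ]]


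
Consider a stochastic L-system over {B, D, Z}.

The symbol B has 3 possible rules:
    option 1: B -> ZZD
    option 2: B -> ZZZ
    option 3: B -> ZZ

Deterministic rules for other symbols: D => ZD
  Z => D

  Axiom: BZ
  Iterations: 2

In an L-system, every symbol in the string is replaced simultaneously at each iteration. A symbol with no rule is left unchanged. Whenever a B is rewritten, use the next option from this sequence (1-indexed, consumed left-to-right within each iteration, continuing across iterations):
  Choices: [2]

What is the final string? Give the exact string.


Step 0: BZ
Step 1: ZZZD  (used choices [2])
Step 2: DDDZD  (used choices [])

Answer: DDDZD


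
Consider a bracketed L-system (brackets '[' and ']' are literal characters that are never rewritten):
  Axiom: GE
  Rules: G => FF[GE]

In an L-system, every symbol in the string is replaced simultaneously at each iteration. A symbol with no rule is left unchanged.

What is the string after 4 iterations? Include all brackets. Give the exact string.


Step 0: GE
Step 1: FF[GE]E
Step 2: FF[FF[GE]E]E
Step 3: FF[FF[FF[GE]E]E]E
Step 4: FF[FF[FF[FF[GE]E]E]E]E

Answer: FF[FF[FF[FF[GE]E]E]E]E


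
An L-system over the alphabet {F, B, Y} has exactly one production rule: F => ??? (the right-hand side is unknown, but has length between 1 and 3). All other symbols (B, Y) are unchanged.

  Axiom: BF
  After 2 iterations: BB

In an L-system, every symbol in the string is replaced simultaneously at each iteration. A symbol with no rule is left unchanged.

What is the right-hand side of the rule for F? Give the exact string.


Answer: B

Derivation:
Trying F => B:
  Step 0: BF
  Step 1: BB
  Step 2: BB
Matches the given result.


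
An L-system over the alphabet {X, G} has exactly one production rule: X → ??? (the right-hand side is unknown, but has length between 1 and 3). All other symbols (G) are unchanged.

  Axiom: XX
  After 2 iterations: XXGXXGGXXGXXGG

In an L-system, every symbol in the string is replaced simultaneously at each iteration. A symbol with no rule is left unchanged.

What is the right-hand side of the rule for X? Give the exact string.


Trying X → XXG:
  Step 0: XX
  Step 1: XXGXXG
  Step 2: XXGXXGGXXGXXGG
Matches the given result.

Answer: XXG


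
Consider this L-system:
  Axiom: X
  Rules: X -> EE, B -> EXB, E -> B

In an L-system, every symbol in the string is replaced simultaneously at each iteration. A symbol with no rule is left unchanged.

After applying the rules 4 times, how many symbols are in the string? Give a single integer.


Answer: 12

Derivation:
Step 0: length = 1
Step 1: length = 2
Step 2: length = 2
Step 3: length = 6
Step 4: length = 12


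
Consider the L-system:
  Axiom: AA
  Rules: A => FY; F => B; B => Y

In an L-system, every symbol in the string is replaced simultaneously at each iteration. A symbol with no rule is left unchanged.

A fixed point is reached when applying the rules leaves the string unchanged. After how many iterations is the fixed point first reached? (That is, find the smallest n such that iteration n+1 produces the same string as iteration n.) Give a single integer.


Step 0: AA
Step 1: FYFY
Step 2: BYBY
Step 3: YYYY
Step 4: YYYY  (unchanged — fixed point at step 3)

Answer: 3


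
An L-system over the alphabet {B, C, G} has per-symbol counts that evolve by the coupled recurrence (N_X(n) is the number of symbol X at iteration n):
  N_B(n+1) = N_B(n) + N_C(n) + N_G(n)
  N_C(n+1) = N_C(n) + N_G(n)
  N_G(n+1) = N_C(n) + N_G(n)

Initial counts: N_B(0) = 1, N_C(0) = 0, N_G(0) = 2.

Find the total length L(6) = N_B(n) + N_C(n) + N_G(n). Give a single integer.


Step 0: N_B=1, N_C=0, N_G=2, L=3
Step 1: N_B=3, N_C=2, N_G=2, L=7
Step 2: N_B=7, N_C=4, N_G=4, L=15
Step 3: N_B=15, N_C=8, N_G=8, L=31
Step 4: N_B=31, N_C=16, N_G=16, L=63
Step 5: N_B=63, N_C=32, N_G=32, L=127
Step 6: N_B=127, N_C=64, N_G=64, L=255

Answer: 255


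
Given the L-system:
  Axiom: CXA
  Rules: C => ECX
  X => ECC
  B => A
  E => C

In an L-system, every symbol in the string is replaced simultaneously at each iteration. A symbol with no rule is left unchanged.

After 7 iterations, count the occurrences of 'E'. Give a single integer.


Answer: 338

Derivation:
Step 0: length=3, 'E' count=0
Step 1: length=7, 'E' count=2
Step 2: length=15, 'E' count=4
Step 3: length=35, 'E' count=10
Step 4: length=83, 'E' count=24
Step 5: length=199, 'E' count=58
Step 6: length=479, 'E' count=140
Step 7: length=1155, 'E' count=338
Final string: ECXCECXECCCECXECXCECXECCECXCECXECCCECXECXECXCECXECCCECXECCCECXECCECXCECXECCCECXECXECXCECXECCCECXECXCECXECCECXCECXECCCECXECXECXCECXECCCECXECCECXCECXECCCECXECXCECXECCECXCECXECCCECXECXECXCECXECCCECXECCCECXECCECXCECXECCCECXECXECXCECXECCCECXECXECXCECXECCCECXECXCECXECCECXCECXECCCECXECXECXCECXECCCECXECCCECXECCECXCECXECCCECXECXECXCECXECCCECXECCCECXECCECXCECXECCCECXECXECXCECXECCCECXECCECXCECXECCCECXECXCECXECCECXCECXECCCECXECXECXCECXECCCECXECCCECXECCECXCECXECCCECXECXECXCECXECCCECXECXECXCECXECCCECXECXCECXECCECXCECXECCCECXECXECXCECXECCCECXECCCECXECCECXCECXECCCECXECXECXCECXECCCECXECXECXCECXECCCECXECXCECXECCECXCECXECCCECXECXECXCECXECCCECXECCCECXECCECXCECXECCCECXECXECXCECXECCCECXECXCECXECCECXCECXECCCECXECXECXCECXECCCECXECCECXCECXECCCECXECXCECXECCECXCECXECCCECXECXECXCECXECCCECXECCCECXECCECXCECXECCCECXECXECXCECXECCCECXECXECXCECXECCCECXECXCECXECCECXCECXECCCECXECXECXCECXECCCECXECCCECXECCECXCECXECCCECXECXECXCECXECCCECXECCCECXECCECXCECXECCCECXECXECXCECXECCCECXECCECXCECXECCCECXECXCECXECCECXCECXECCCECXECXECXCECXECCCECXECCCECXECCECXCECXECCCECXECXECXCECXECCCECXECXECXCECXECCCECXECXCECXECCECXCECXECCCECXECXECXCECXECCCECXECCCECXECCECXCECXECCCECXECXECXCECXECCCECXECCA


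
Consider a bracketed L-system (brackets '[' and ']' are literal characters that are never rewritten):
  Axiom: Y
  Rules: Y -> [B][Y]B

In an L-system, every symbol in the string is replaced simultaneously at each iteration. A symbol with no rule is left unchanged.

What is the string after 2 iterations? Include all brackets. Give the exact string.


Answer: [B][[B][Y]B]B

Derivation:
Step 0: Y
Step 1: [B][Y]B
Step 2: [B][[B][Y]B]B


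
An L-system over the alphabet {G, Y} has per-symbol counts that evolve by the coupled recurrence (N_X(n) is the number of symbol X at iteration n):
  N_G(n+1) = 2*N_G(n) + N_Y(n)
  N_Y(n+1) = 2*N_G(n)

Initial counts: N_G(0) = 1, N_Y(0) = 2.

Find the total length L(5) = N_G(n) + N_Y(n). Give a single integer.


Answer: 360

Derivation:
Step 0: N_G=1, N_Y=2, L=3
Step 1: N_G=4, N_Y=2, L=6
Step 2: N_G=10, N_Y=8, L=18
Step 3: N_G=28, N_Y=20, L=48
Step 4: N_G=76, N_Y=56, L=132
Step 5: N_G=208, N_Y=152, L=360


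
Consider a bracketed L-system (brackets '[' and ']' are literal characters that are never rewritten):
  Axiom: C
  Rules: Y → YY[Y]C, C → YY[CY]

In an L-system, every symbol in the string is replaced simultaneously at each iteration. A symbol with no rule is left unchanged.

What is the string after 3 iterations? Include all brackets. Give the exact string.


Step 0: C
Step 1: YY[CY]
Step 2: YY[Y]CYY[Y]C[YY[CY]YY[Y]C]
Step 3: YY[Y]CYY[Y]C[YY[Y]C]YY[CY]YY[Y]CYY[Y]C[YY[Y]C]YY[CY][YY[Y]CYY[Y]C[YY[CY]YY[Y]C]YY[Y]CYY[Y]C[YY[Y]C]YY[CY]]

Answer: YY[Y]CYY[Y]C[YY[Y]C]YY[CY]YY[Y]CYY[Y]C[YY[Y]C]YY[CY][YY[Y]CYY[Y]C[YY[CY]YY[Y]C]YY[Y]CYY[Y]C[YY[Y]C]YY[CY]]


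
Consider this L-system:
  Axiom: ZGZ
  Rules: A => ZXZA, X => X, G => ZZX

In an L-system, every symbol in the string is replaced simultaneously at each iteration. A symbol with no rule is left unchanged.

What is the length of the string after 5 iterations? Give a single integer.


Answer: 5

Derivation:
Step 0: length = 3
Step 1: length = 5
Step 2: length = 5
Step 3: length = 5
Step 4: length = 5
Step 5: length = 5


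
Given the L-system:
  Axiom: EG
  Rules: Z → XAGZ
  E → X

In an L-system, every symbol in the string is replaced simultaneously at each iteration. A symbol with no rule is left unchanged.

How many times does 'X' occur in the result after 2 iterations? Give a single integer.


Answer: 1

Derivation:
Step 0: EG  (0 'X')
Step 1: XG  (1 'X')
Step 2: XG  (1 'X')


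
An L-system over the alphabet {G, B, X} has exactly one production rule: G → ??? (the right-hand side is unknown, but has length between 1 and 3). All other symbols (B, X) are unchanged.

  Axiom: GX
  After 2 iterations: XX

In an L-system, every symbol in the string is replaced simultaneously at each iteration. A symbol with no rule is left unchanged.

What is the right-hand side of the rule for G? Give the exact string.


Answer: X

Derivation:
Trying G → X:
  Step 0: GX
  Step 1: XX
  Step 2: XX
Matches the given result.


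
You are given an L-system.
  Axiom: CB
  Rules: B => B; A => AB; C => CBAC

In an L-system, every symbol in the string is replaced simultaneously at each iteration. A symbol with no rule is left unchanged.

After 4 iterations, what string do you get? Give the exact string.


Step 0: CB
Step 1: CBACB
Step 2: CBACBABCBACB
Step 3: CBACBABCBACBABBCBACBABCBACB
Step 4: CBACBABCBACBABBCBACBABCBACBABBBCBACBABCBACBABBCBACBABCBACB

Answer: CBACBABCBACBABBCBACBABCBACBABBBCBACBABCBACBABBCBACBABCBACB


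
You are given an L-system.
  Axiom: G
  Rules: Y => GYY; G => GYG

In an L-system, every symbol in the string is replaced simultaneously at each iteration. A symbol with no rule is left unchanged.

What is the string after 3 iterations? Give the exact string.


Answer: GYGGYYGYGGYGGYYGYYGYGGYYGYG

Derivation:
Step 0: G
Step 1: GYG
Step 2: GYGGYYGYG
Step 3: GYGGYYGYGGYGGYYGYYGYGGYYGYG


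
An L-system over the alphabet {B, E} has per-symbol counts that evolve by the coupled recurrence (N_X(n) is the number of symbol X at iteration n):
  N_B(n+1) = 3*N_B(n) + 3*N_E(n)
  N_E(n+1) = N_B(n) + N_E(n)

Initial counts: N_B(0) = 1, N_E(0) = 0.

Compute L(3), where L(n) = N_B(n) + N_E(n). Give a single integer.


Step 0: N_B=1, N_E=0, L=1
Step 1: N_B=3, N_E=1, L=4
Step 2: N_B=12, N_E=4, L=16
Step 3: N_B=48, N_E=16, L=64

Answer: 64


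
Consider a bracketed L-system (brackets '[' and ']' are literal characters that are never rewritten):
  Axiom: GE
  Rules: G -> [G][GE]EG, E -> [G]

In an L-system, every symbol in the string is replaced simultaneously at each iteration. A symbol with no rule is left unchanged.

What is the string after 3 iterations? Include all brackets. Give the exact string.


Answer: [[[G][GE]EG][[G][GE]EG[G]][G][G][GE]EG][[[G][GE]EG][[G][GE]EG[G]][G][G][GE]EG[[G][GE]EG]][[G][GE]EG][[G][GE]EG][[G][GE]EG[G]][G][G][GE]EG[[[G][GE]EG][[G][GE]EG[G]][G][G][GE]EG]

Derivation:
Step 0: GE
Step 1: [G][GE]EG[G]
Step 2: [[G][GE]EG][[G][GE]EG[G]][G][G][GE]EG[[G][GE]EG]
Step 3: [[[G][GE]EG][[G][GE]EG[G]][G][G][GE]EG][[[G][GE]EG][[G][GE]EG[G]][G][G][GE]EG[[G][GE]EG]][[G][GE]EG][[G][GE]EG][[G][GE]EG[G]][G][G][GE]EG[[[G][GE]EG][[G][GE]EG[G]][G][G][GE]EG]


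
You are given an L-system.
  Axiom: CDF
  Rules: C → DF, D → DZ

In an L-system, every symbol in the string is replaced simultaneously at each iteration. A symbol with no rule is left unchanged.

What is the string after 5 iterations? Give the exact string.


Step 0: CDF
Step 1: DFDZF
Step 2: DZFDZZF
Step 3: DZZFDZZZF
Step 4: DZZZFDZZZZF
Step 5: DZZZZFDZZZZZF

Answer: DZZZZFDZZZZZF


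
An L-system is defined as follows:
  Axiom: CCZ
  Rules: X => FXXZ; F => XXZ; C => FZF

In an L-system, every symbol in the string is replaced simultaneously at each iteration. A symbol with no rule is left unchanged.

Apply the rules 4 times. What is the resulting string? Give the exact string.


Answer: XXZFXXZFXXZZXXZFXXZFXXZZZZXXZFXXZFXXZZXXZFXXZFXXZZZXXZFXXZFXXZZXXZFXXZFXXZZZZXXZFXXZFXXZZXXZFXXZFXXZZZZ

Derivation:
Step 0: CCZ
Step 1: FZFFZFZ
Step 2: XXZZXXZXXZZXXZZ
Step 3: FXXZFXXZZZFXXZFXXZZFXXZFXXZZZFXXZFXXZZZ
Step 4: XXZFXXZFXXZZXXZFXXZFXXZZZZXXZFXXZFXXZZXXZFXXZFXXZZZXXZFXXZFXXZZXXZFXXZFXXZZZZXXZFXXZFXXZZXXZFXXZFXXZZZZ
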